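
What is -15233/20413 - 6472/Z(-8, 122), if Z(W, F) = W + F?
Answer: -66924749/1163541 ≈ -57.518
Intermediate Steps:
Z(W, F) = F + W
-15233/20413 - 6472/Z(-8, 122) = -15233/20413 - 6472/(122 - 8) = -15233*1/20413 - 6472/114 = -15233/20413 - 6472*1/114 = -15233/20413 - 3236/57 = -66924749/1163541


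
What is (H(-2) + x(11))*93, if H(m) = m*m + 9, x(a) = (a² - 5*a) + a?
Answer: 8370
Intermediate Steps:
x(a) = a² - 4*a
H(m) = 9 + m² (H(m) = m² + 9 = 9 + m²)
(H(-2) + x(11))*93 = ((9 + (-2)²) + 11*(-4 + 11))*93 = ((9 + 4) + 11*7)*93 = (13 + 77)*93 = 90*93 = 8370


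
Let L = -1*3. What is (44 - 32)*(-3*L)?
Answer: 108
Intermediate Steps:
L = -3
(44 - 32)*(-3*L) = (44 - 32)*(-3*(-3)) = 12*9 = 108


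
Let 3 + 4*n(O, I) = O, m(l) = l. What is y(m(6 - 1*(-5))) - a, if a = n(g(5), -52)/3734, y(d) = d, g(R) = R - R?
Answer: 164299/14936 ≈ 11.000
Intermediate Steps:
g(R) = 0
n(O, I) = -¾ + O/4
a = -3/14936 (a = (-¾ + (¼)*0)/3734 = (-¾ + 0)*(1/3734) = -¾*1/3734 = -3/14936 ≈ -0.00020086)
y(m(6 - 1*(-5))) - a = (6 - 1*(-5)) - 1*(-3/14936) = (6 + 5) + 3/14936 = 11 + 3/14936 = 164299/14936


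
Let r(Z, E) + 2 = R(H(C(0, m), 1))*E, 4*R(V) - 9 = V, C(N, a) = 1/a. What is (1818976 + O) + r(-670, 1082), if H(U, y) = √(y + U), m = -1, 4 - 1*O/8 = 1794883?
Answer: -25075247/2 ≈ -1.2538e+7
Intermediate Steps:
O = -14359032 (O = 32 - 8*1794883 = 32 - 14359064 = -14359032)
H(U, y) = √(U + y)
R(V) = 9/4 + V/4
r(Z, E) = -2 + 9*E/4 (r(Z, E) = -2 + (9/4 + √(1/(-1) + 1)/4)*E = -2 + (9/4 + √(-1 + 1)/4)*E = -2 + (9/4 + √0/4)*E = -2 + (9/4 + (¼)*0)*E = -2 + (9/4 + 0)*E = -2 + 9*E/4)
(1818976 + O) + r(-670, 1082) = (1818976 - 14359032) + (-2 + (9/4)*1082) = -12540056 + (-2 + 4869/2) = -12540056 + 4865/2 = -25075247/2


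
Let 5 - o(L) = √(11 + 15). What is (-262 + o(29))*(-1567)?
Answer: 402719 + 1567*√26 ≈ 4.1071e+5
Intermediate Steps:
o(L) = 5 - √26 (o(L) = 5 - √(11 + 15) = 5 - √26)
(-262 + o(29))*(-1567) = (-262 + (5 - √26))*(-1567) = (-257 - √26)*(-1567) = 402719 + 1567*√26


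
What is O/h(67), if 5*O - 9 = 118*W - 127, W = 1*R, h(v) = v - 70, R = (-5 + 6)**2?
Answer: 0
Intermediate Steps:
R = 1 (R = 1**2 = 1)
h(v) = -70 + v
W = 1 (W = 1*1 = 1)
O = 0 (O = 9/5 + (118*1 - 127)/5 = 9/5 + (118 - 127)/5 = 9/5 + (1/5)*(-9) = 9/5 - 9/5 = 0)
O/h(67) = 0/(-70 + 67) = 0/(-3) = 0*(-1/3) = 0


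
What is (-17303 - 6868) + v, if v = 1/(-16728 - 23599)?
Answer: -974743918/40327 ≈ -24171.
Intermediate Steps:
v = -1/40327 (v = 1/(-40327) = -1/40327 ≈ -2.4797e-5)
(-17303 - 6868) + v = (-17303 - 6868) - 1/40327 = -24171 - 1/40327 = -974743918/40327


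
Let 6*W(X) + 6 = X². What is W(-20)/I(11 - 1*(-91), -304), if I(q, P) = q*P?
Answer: -197/93024 ≈ -0.0021177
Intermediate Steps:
W(X) = -1 + X²/6
I(q, P) = P*q
W(-20)/I(11 - 1*(-91), -304) = (-1 + (⅙)*(-20)²)/((-304*(11 - 1*(-91)))) = (-1 + (⅙)*400)/((-304*(11 + 91))) = (-1 + 200/3)/((-304*102)) = (197/3)/(-31008) = (197/3)*(-1/31008) = -197/93024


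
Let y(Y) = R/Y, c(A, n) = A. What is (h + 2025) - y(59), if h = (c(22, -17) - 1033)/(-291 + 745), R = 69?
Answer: 54150675/26786 ≈ 2021.6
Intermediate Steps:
h = -1011/454 (h = (22 - 1033)/(-291 + 745) = -1011/454 ≈ -2.2269)
y(Y) = 69/Y
(h + 2025) - y(59) = (-1011/454 + 2025) - 69/59 = 918339/454 - 69/59 = 54150675/26786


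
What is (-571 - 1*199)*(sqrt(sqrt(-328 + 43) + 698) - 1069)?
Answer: 823130 - 770*sqrt(698 + I*sqrt(285)) ≈ 8.0279e+5 - 245.99*I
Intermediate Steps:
(-571 - 1*199)*(sqrt(sqrt(-328 + 43) + 698) - 1069) = (-571 - 199)*(sqrt(sqrt(-285) + 698) - 1069) = -770*(sqrt(I*sqrt(285) + 698) - 1069) = -770*(sqrt(698 + I*sqrt(285)) - 1069) = -770*(-1069 + sqrt(698 + I*sqrt(285))) = 823130 - 770*sqrt(698 + I*sqrt(285))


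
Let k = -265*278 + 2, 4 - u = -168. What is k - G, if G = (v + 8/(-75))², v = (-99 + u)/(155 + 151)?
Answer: -4311236548081/58522500 ≈ -73668.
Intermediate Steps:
u = 172 (u = 4 - 1*(-168) = 4 + 168 = 172)
v = 73/306 (v = (-99 + 172)/(155 + 151) = 73/306 ≈ 0.23856)
k = -73668 (k = -73670 + 2 = -73668)
G = 1018081/58522500 (G = (73/306 + 8/(-75))² = (73/306 + 8*(-1/75))² = (73/306 - 8/75)² = (1009/7650)² = 1018081/58522500 ≈ 0.017396)
k - G = -73668 - 1*1018081/58522500 = -73668 - 1018081/58522500 = -4311236548081/58522500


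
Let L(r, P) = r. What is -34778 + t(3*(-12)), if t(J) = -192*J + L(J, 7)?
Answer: -27902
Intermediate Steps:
t(J) = -191*J (t(J) = -192*J + J = -191*J)
-34778 + t(3*(-12)) = -34778 - 573*(-12) = -34778 - 191*(-36) = -34778 + 6876 = -27902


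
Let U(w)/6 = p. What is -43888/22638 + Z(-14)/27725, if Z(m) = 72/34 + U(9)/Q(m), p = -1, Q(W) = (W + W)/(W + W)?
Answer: -10343502854/5334927675 ≈ -1.9388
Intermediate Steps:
Q(W) = 1 (Q(W) = (2*W)/((2*W)) = (2*W)*(1/(2*W)) = 1)
U(w) = -6 (U(w) = 6*(-1) = -6)
Z(m) = -66/17 (Z(m) = 72/34 - 6/1 = 72*(1/34) - 6*1 = 36/17 - 6 = -66/17)
-43888/22638 + Z(-14)/27725 = -43888/22638 - 66/17/27725 = -43888*1/22638 - 66/17*1/27725 = -21944/11319 - 66/471325 = -10343502854/5334927675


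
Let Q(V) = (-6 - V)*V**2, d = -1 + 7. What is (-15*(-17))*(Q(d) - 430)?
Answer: -219810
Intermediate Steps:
d = 6
Q(V) = V**2*(-6 - V)
(-15*(-17))*(Q(d) - 430) = (-15*(-17))*(6**2*(-6 - 1*6) - 430) = 255*(36*(-6 - 6) - 430) = 255*(36*(-12) - 430) = 255*(-432 - 430) = 255*(-862) = -219810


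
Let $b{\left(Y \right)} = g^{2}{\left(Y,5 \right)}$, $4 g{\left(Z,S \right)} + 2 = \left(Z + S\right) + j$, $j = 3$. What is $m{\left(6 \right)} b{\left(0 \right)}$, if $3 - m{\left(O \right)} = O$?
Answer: $- \frac{27}{4} \approx -6.75$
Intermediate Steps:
$m{\left(O \right)} = 3 - O$
$g{\left(Z,S \right)} = \frac{1}{4} + \frac{S}{4} + \frac{Z}{4}$ ($g{\left(Z,S \right)} = - \frac{1}{2} + \frac{\left(Z + S\right) + 3}{4} = - \frac{1}{2} + \frac{\left(S + Z\right) + 3}{4} = - \frac{1}{2} + \frac{3 + S + Z}{4} = - \frac{1}{2} + \left(\frac{3}{4} + \frac{S}{4} + \frac{Z}{4}\right) = \frac{1}{4} + \frac{S}{4} + \frac{Z}{4}$)
$b{\left(Y \right)} = \left(\frac{3}{2} + \frac{Y}{4}\right)^{2}$ ($b{\left(Y \right)} = \left(\frac{1}{4} + \frac{1}{4} \cdot 5 + \frac{Y}{4}\right)^{2} = \left(\frac{1}{4} + \frac{5}{4} + \frac{Y}{4}\right)^{2} = \left(\frac{3}{2} + \frac{Y}{4}\right)^{2}$)
$m{\left(6 \right)} b{\left(0 \right)} = \left(3 - 6\right) \frac{\left(6 + 0\right)^{2}}{16} = \left(3 - 6\right) \frac{6^{2}}{16} = - 3 \cdot \frac{1}{16} \cdot 36 = \left(-3\right) \frac{9}{4} = - \frac{27}{4}$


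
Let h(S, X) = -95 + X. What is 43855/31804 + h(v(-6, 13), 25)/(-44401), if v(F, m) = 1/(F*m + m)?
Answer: 278490305/201732772 ≈ 1.3805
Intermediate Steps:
v(F, m) = 1/(m + F*m)
43855/31804 + h(v(-6, 13), 25)/(-44401) = 43855/31804 + (-95 + 25)/(-44401) = 43855*(1/31804) - 70*(-1/44401) = 43855/31804 + 10/6343 = 278490305/201732772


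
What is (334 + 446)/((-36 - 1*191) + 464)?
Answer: 260/79 ≈ 3.2911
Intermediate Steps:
(334 + 446)/((-36 - 1*191) + 464) = 780/((-36 - 191) + 464) = 780/(-227 + 464) = 780/237 = 780*(1/237) = 260/79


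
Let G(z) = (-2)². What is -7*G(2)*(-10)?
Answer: 280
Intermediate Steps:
G(z) = 4
-7*G(2)*(-10) = -7*4*(-10) = -28*(-10) = 280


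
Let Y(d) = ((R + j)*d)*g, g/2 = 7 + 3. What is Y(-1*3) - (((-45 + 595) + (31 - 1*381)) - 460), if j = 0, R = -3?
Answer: 440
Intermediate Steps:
g = 20 (g = 2*(7 + 3) = 2*10 = 20)
Y(d) = -60*d (Y(d) = ((-3 + 0)*d)*20 = -3*d*20 = -60*d)
Y(-1*3) - (((-45 + 595) + (31 - 1*381)) - 460) = -(-60)*3 - (((-45 + 595) + (31 - 1*381)) - 460) = -60*(-3) - ((550 + (31 - 381)) - 460) = 180 - ((550 - 350) - 460) = 180 - (200 - 460) = 180 - 1*(-260) = 180 + 260 = 440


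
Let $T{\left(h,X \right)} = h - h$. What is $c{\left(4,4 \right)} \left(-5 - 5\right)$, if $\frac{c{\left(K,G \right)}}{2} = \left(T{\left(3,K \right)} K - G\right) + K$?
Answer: $0$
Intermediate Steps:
$T{\left(h,X \right)} = 0$
$c{\left(K,G \right)} = - 2 G + 2 K$ ($c{\left(K,G \right)} = 2 \left(\left(0 K - G\right) + K\right) = 2 \left(\left(0 - G\right) + K\right) = 2 \left(- G + K\right) = 2 \left(K - G\right) = - 2 G + 2 K$)
$c{\left(4,4 \right)} \left(-5 - 5\right) = \left(\left(-2\right) 4 + 2 \cdot 4\right) \left(-5 - 5\right) = \left(-8 + 8\right) \left(-10\right) = 0 \left(-10\right) = 0$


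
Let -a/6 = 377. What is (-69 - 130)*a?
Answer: 450138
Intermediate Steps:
a = -2262 (a = -6*377 = -2262)
(-69 - 130)*a = (-69 - 130)*(-2262) = -199*(-2262) = 450138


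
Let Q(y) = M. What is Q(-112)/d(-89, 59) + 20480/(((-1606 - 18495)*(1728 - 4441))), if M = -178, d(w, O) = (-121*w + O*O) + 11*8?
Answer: -4706706037/390954339197 ≈ -0.012039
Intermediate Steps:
d(w, O) = 88 + O² - 121*w (d(w, O) = (-121*w + O²) + 88 = (O² - 121*w) + 88 = 88 + O² - 121*w)
Q(y) = -178
Q(-112)/d(-89, 59) + 20480/(((-1606 - 18495)*(1728 - 4441))) = -178/(88 + 59² - 121*(-89)) + 20480/(((-1606 - 18495)*(1728 - 4441))) = -178/(88 + 3481 + 10769) + 20480/((-20101*(-2713))) = -178/14338 + 20480/54534013 = -178*1/14338 + 20480*(1/54534013) = -89/7169 + 20480/54534013 = -4706706037/390954339197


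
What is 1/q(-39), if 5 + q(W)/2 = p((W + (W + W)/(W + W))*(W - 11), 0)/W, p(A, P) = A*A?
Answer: -39/7220390 ≈ -5.4014e-6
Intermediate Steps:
p(A, P) = A²
q(W) = -10 + 2*(1 + W)²*(-11 + W)²/W (q(W) = -10 + 2*(((W + (W + W)/(W + W))*(W - 11))²/W) = -10 + 2*(((W + (2*W)/((2*W)))*(-11 + W))²/W) = -10 + 2*(((W + (2*W)*(1/(2*W)))*(-11 + W))²/W) = -10 + 2*(((W + 1)*(-11 + W))²/W) = -10 + 2*(((1 + W)*(-11 + W))²/W) = -10 + 2*(((1 + W)²*(-11 + W)²)/W) = -10 + 2*((1 + W)²*(-11 + W)²/W) = -10 + 2*(1 + W)²*(-11 + W)²/W)
1/q(-39) = 1/(-10 + 2*(11 - 1*(-39)² + 10*(-39))²/(-39)) = 1/(-10 + 2*(-1/39)*(11 - 1*1521 - 390)²) = 1/(-10 + 2*(-1/39)*(11 - 1521 - 390)²) = 1/(-10 + 2*(-1/39)*(-1900)²) = 1/(-10 + 2*(-1/39)*3610000) = 1/(-10 - 7220000/39) = 1/(-7220390/39) = -39/7220390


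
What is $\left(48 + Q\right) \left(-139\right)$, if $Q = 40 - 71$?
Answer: $-2363$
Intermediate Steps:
$Q = -31$ ($Q = 40 - 71 = -31$)
$\left(48 + Q\right) \left(-139\right) = \left(48 - 31\right) \left(-139\right) = 17 \left(-139\right) = -2363$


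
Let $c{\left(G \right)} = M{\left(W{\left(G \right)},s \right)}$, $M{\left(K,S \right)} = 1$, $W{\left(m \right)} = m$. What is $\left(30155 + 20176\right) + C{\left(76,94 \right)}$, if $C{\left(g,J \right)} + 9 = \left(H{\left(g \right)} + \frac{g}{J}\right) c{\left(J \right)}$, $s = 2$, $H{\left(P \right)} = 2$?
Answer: $\frac{2365266}{47} \approx 50325.0$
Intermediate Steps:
$c{\left(G \right)} = 1$
$C{\left(g,J \right)} = -7 + \frac{g}{J}$ ($C{\left(g,J \right)} = -9 + \left(2 + \frac{g}{J}\right) 1 = -9 + \left(2 + \frac{g}{J}\right) = -7 + \frac{g}{J}$)
$\left(30155 + 20176\right) + C{\left(76,94 \right)} = \left(30155 + 20176\right) - \left(7 - \frac{76}{94}\right) = 50331 + \left(-7 + 76 \cdot \frac{1}{94}\right) = 50331 + \left(-7 + \frac{38}{47}\right) = 50331 - \frac{291}{47} = \frac{2365266}{47}$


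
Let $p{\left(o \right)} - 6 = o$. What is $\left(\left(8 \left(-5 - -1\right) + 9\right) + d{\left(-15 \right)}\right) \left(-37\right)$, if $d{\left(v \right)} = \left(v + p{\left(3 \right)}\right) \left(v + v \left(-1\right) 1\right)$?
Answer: $851$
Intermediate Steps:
$p{\left(o \right)} = 6 + o$
$d{\left(v \right)} = 0$ ($d{\left(v \right)} = \left(v + \left(6 + 3\right)\right) \left(v + v \left(-1\right) 1\right) = \left(v + 9\right) \left(v + - v 1\right) = \left(9 + v\right) \left(v - v\right) = \left(9 + v\right) 0 = 0$)
$\left(\left(8 \left(-5 - -1\right) + 9\right) + d{\left(-15 \right)}\right) \left(-37\right) = \left(\left(8 \left(-5 - -1\right) + 9\right) + 0\right) \left(-37\right) = \left(\left(8 \left(-5 + 1\right) + 9\right) + 0\right) \left(-37\right) = \left(\left(8 \left(-4\right) + 9\right) + 0\right) \left(-37\right) = \left(\left(-32 + 9\right) + 0\right) \left(-37\right) = \left(-23 + 0\right) \left(-37\right) = \left(-23\right) \left(-37\right) = 851$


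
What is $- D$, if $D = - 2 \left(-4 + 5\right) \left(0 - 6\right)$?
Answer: $-12$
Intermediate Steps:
$D = 12$ ($D = \left(-2\right) 1 \left(-6\right) = \left(-2\right) \left(-6\right) = 12$)
$- D = \left(-1\right) 12 = -12$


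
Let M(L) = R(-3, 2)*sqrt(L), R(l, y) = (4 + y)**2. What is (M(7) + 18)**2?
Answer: 9396 + 1296*sqrt(7) ≈ 12825.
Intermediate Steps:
M(L) = 36*sqrt(L) (M(L) = (4 + 2)**2*sqrt(L) = 6**2*sqrt(L) = 36*sqrt(L))
(M(7) + 18)**2 = (36*sqrt(7) + 18)**2 = (18 + 36*sqrt(7))**2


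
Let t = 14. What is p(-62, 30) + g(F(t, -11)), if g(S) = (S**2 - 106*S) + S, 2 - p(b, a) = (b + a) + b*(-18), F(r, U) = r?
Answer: -2356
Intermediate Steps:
p(b, a) = 2 - a + 17*b (p(b, a) = 2 - ((b + a) + b*(-18)) = 2 - ((a + b) - 18*b) = 2 - (a - 17*b) = 2 + (-a + 17*b) = 2 - a + 17*b)
g(S) = S**2 - 105*S
p(-62, 30) + g(F(t, -11)) = (2 - 1*30 + 17*(-62)) + 14*(-105 + 14) = (2 - 30 - 1054) + 14*(-91) = -1082 - 1274 = -2356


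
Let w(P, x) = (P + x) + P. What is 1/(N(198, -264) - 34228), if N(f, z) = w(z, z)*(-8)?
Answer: -1/27892 ≈ -3.5853e-5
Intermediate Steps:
w(P, x) = x + 2*P
N(f, z) = -24*z (N(f, z) = (z + 2*z)*(-8) = (3*z)*(-8) = -24*z)
1/(N(198, -264) - 34228) = 1/(-24*(-264) - 34228) = 1/(6336 - 34228) = 1/(-27892) = -1/27892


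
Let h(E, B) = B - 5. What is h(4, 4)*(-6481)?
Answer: 6481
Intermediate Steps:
h(E, B) = -5 + B
h(4, 4)*(-6481) = (-5 + 4)*(-6481) = -1*(-6481) = 6481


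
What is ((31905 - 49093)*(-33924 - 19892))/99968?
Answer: 28905919/3124 ≈ 9252.9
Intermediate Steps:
((31905 - 49093)*(-33924 - 19892))/99968 = -17188*(-53816)*(1/99968) = 924989408*(1/99968) = 28905919/3124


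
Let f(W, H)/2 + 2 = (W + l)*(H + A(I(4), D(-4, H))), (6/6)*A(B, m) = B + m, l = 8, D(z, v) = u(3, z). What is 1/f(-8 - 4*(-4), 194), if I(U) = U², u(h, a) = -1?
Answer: 1/6684 ≈ 0.00014961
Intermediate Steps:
D(z, v) = -1
A(B, m) = B + m
f(W, H) = -4 + 2*(8 + W)*(15 + H) (f(W, H) = -4 + 2*((W + 8)*(H + (4² - 1))) = -4 + 2*((8 + W)*(H + (16 - 1))) = -4 + 2*((8 + W)*(H + 15)) = -4 + 2*((8 + W)*(15 + H)) = -4 + 2*(8 + W)*(15 + H))
1/f(-8 - 4*(-4), 194) = 1/(236 + 16*194 + 30*(-8 - 4*(-4)) + 2*194*(-8 - 4*(-4))) = 1/(236 + 3104 + 30*(-8 + 16) + 2*194*(-8 + 16)) = 1/(236 + 3104 + 30*8 + 2*194*8) = 1/(236 + 3104 + 240 + 3104) = 1/6684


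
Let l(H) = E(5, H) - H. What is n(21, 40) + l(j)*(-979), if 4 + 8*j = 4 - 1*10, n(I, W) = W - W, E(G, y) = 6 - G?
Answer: -8811/4 ≈ -2202.8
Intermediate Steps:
n(I, W) = 0
j = -5/4 (j = -½ + (4 - 1*10)/8 = -½ + (4 - 10)/8 = -½ + (⅛)*(-6) = -½ - ¾ = -5/4 ≈ -1.2500)
l(H) = 1 - H (l(H) = (6 - 1*5) - H = (6 - 5) - H = 1 - H)
n(21, 40) + l(j)*(-979) = 0 + (1 - 1*(-5/4))*(-979) = 0 + (1 + 5/4)*(-979) = 0 + (9/4)*(-979) = 0 - 8811/4 = -8811/4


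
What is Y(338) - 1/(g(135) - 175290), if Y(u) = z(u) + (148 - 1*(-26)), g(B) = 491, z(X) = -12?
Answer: 28317439/174799 ≈ 162.00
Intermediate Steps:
Y(u) = 162 (Y(u) = -12 + (148 - 1*(-26)) = -12 + (148 + 26) = -12 + 174 = 162)
Y(338) - 1/(g(135) - 175290) = 162 - 1/(491 - 175290) = 162 - 1/(-174799) = 162 - 1*(-1/174799) = 162 + 1/174799 = 28317439/174799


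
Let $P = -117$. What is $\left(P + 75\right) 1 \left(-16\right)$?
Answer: $672$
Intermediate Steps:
$\left(P + 75\right) 1 \left(-16\right) = \left(-117 + 75\right) 1 \left(-16\right) = \left(-42\right) \left(-16\right) = 672$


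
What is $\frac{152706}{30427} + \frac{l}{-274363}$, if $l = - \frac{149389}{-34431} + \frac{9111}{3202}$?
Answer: $\frac{4619025313967736323}{920355562352914062} \approx 5.0187$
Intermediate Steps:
$l = \frac{792044419}{110248062}$ ($l = \left(-149389\right) \left(- \frac{1}{34431}\right) + 9111 \cdot \frac{1}{3202} = \frac{149389}{34431} + \frac{9111}{3202} = \frac{792044419}{110248062} \approx 7.1842$)
$\frac{152706}{30427} + \frac{l}{-274363} = \frac{152706}{30427} + \frac{792044419}{110248062 \left(-274363\right)} = 152706 \cdot \frac{1}{30427} + \frac{792044419}{110248062} \left(- \frac{1}{274363}\right) = \frac{152706}{30427} - \frac{792044419}{30247989034506} = \frac{4619025313967736323}{920355562352914062}$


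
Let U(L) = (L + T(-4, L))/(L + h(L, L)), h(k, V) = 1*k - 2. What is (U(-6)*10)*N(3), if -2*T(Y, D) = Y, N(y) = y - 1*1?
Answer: 40/7 ≈ 5.7143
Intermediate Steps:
N(y) = -1 + y (N(y) = y - 1 = -1 + y)
T(Y, D) = -Y/2
h(k, V) = -2 + k (h(k, V) = k - 2 = -2 + k)
U(L) = (2 + L)/(-2 + 2*L) (U(L) = (L - ½*(-4))/(L + (-2 + L)) = (L + 2)/(-2 + 2*L) = (2 + L)/(-2 + 2*L))
(U(-6)*10)*N(3) = (((2 - 6)/(2*(-1 - 6)))*10)*(-1 + 3) = (((½)*(-4)/(-7))*10)*2 = (((½)*(-⅐)*(-4))*10)*2 = ((2/7)*10)*2 = (20/7)*2 = 40/7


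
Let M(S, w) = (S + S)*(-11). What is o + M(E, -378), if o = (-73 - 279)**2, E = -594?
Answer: 136972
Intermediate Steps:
M(S, w) = -22*S (M(S, w) = (2*S)*(-11) = -22*S)
o = 123904 (o = (-352)**2 = 123904)
o + M(E, -378) = 123904 - 22*(-594) = 123904 + 13068 = 136972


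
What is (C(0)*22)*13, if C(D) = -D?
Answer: 0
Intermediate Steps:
(C(0)*22)*13 = (-1*0*22)*13 = (0*22)*13 = 0*13 = 0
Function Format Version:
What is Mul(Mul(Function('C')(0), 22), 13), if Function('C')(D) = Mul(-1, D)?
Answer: 0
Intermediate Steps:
Mul(Mul(Function('C')(0), 22), 13) = Mul(Mul(Mul(-1, 0), 22), 13) = Mul(Mul(0, 22), 13) = Mul(0, 13) = 0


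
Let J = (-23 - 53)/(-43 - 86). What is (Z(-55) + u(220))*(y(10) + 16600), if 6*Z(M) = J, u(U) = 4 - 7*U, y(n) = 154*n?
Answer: -10782307160/387 ≈ -2.7861e+7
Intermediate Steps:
J = 76/129 (J = -76/(-129) = -76*(-1/129) = 76/129 ≈ 0.58915)
Z(M) = 38/387 (Z(M) = (⅙)*(76/129) = 38/387)
(Z(-55) + u(220))*(y(10) + 16600) = (38/387 + (4 - 7*220))*(154*10 + 16600) = (38/387 + (4 - 1540))*(1540 + 16600) = (38/387 - 1536)*18140 = -594394/387*18140 = -10782307160/387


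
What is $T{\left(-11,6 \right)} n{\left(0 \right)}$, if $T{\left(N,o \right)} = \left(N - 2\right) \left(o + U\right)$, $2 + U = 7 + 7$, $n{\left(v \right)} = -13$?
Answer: $3042$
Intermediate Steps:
$U = 12$ ($U = -2 + \left(7 + 7\right) = -2 + 14 = 12$)
$T{\left(N,o \right)} = \left(-2 + N\right) \left(12 + o\right)$ ($T{\left(N,o \right)} = \left(N - 2\right) \left(o + 12\right) = \left(N - 2\right) \left(12 + o\right) = \left(-2 + N\right) \left(12 + o\right)$)
$T{\left(-11,6 \right)} n{\left(0 \right)} = \left(-24 - 12 + 12 \left(-11\right) - 66\right) \left(-13\right) = \left(-24 - 12 - 132 - 66\right) \left(-13\right) = \left(-234\right) \left(-13\right) = 3042$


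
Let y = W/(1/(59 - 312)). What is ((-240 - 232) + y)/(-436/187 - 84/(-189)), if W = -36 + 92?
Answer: 3079890/397 ≈ 7757.9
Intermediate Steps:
W = 56
y = -14168 (y = 56/(1/(59 - 312)) = 56/(1/(-253)) = 56/(-1/253) = 56*(-253) = -14168)
((-240 - 232) + y)/(-436/187 - 84/(-189)) = ((-240 - 232) - 14168)/(-436/187 - 84/(-189)) = (-472 - 14168)/(-436*1/187 - 84*(-1/189)) = -14640/(-436/187 + 4/9) = -14640/(-3176/1683) = -14640*(-1683/3176) = 3079890/397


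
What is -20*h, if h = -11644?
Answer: 232880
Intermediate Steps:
-20*h = -20*(-11644) = 232880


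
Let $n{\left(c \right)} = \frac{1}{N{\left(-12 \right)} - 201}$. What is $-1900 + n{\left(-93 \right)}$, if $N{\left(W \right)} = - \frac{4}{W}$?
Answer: $- \frac{1143803}{602} \approx -1900.0$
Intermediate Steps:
$n{\left(c \right)} = - \frac{3}{602}$ ($n{\left(c \right)} = \frac{1}{- \frac{4}{-12} - 201} = \frac{1}{\left(-4\right) \left(- \frac{1}{12}\right) - 201} = \frac{1}{\frac{1}{3} - 201} = \frac{1}{- \frac{602}{3}} = - \frac{3}{602}$)
$-1900 + n{\left(-93 \right)} = -1900 - \frac{3}{602} = - \frac{1143803}{602}$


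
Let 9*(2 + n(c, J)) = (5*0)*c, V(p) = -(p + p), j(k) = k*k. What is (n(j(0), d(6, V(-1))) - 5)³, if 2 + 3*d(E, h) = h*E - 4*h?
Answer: -343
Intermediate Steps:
j(k) = k²
V(p) = -2*p
d(E, h) = -⅔ - 4*h/3 + E*h/3 (d(E, h) = -⅔ + (h*E - 4*h)/3 = -⅔ + (E*h - 4*h)/3 = -⅔ + (-4*h + E*h)/3 = -⅔ + (-4*h/3 + E*h/3) = -⅔ - 4*h/3 + E*h/3)
n(c, J) = -2 (n(c, J) = -2 + ((5*0)*c)/9 = -2 + (0*c)/9 = -2 + (⅑)*0 = -2 + 0 = -2)
(n(j(0), d(6, V(-1))) - 5)³ = (-2 - 5)³ = (-7)³ = -343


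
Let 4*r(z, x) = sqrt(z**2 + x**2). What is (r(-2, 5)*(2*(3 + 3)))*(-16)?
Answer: -48*sqrt(29) ≈ -258.49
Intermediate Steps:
r(z, x) = sqrt(x**2 + z**2)/4 (r(z, x) = sqrt(z**2 + x**2)/4 = sqrt(x**2 + z**2)/4)
(r(-2, 5)*(2*(3 + 3)))*(-16) = ((sqrt(5**2 + (-2)**2)/4)*(2*(3 + 3)))*(-16) = ((sqrt(25 + 4)/4)*(2*6))*(-16) = ((sqrt(29)/4)*12)*(-16) = (3*sqrt(29))*(-16) = -48*sqrt(29)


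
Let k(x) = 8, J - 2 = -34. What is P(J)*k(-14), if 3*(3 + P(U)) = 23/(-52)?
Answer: -982/39 ≈ -25.179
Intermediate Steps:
J = -32 (J = 2 - 34 = -32)
P(U) = -491/156 (P(U) = -3 + (23/(-52))/3 = -3 + (23*(-1/52))/3 = -3 + (⅓)*(-23/52) = -3 - 23/156 = -491/156)
P(J)*k(-14) = -491/156*8 = -982/39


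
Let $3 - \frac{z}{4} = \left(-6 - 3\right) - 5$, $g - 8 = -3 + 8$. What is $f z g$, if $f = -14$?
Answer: $-12376$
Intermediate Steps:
$g = 13$ ($g = 8 + \left(-3 + 8\right) = 8 + 5 = 13$)
$z = 68$ ($z = 12 - 4 \left(\left(-6 - 3\right) - 5\right) = 12 - 4 \left(-9 - 5\right) = 12 - -56 = 12 + 56 = 68$)
$f z g = \left(-14\right) 68 \cdot 13 = \left(-952\right) 13 = -12376$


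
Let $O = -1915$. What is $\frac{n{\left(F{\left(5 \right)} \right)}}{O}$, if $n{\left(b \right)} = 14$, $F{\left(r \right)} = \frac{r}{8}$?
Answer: $- \frac{14}{1915} \approx -0.0073107$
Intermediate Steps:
$F{\left(r \right)} = \frac{r}{8}$ ($F{\left(r \right)} = r \frac{1}{8} = \frac{r}{8}$)
$\frac{n{\left(F{\left(5 \right)} \right)}}{O} = \frac{14}{-1915} = 14 \left(- \frac{1}{1915}\right) = - \frac{14}{1915}$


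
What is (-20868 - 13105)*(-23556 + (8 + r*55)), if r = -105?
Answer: 996190279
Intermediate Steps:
(-20868 - 13105)*(-23556 + (8 + r*55)) = (-20868 - 13105)*(-23556 + (8 - 105*55)) = -33973*(-23556 + (8 - 5775)) = -33973*(-23556 - 5767) = -33973*(-29323) = 996190279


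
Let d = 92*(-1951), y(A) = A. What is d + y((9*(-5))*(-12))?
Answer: -178952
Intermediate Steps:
d = -179492
d + y((9*(-5))*(-12)) = -179492 + (9*(-5))*(-12) = -179492 - 45*(-12) = -179492 + 540 = -178952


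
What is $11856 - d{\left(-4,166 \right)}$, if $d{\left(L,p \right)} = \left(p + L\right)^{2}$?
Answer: $-14388$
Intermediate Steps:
$d{\left(L,p \right)} = \left(L + p\right)^{2}$
$11856 - d{\left(-4,166 \right)} = 11856 - \left(-4 + 166\right)^{2} = 11856 - 162^{2} = 11856 - 26244 = -14388$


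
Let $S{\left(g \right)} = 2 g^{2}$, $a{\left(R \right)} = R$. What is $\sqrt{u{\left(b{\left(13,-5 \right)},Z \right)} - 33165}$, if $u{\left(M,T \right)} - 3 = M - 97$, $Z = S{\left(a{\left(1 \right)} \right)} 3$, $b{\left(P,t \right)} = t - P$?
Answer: $i \sqrt{33277} \approx 182.42 i$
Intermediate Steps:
$Z = 6$ ($Z = 2 \cdot 1^{2} \cdot 3 = 2 \cdot 1 \cdot 3 = 2 \cdot 3 = 6$)
$u{\left(M,T \right)} = -94 + M$ ($u{\left(M,T \right)} = 3 + \left(M - 97\right) = 3 + \left(-97 + M\right) = -94 + M$)
$\sqrt{u{\left(b{\left(13,-5 \right)},Z \right)} - 33165} = \sqrt{\left(-94 - 18\right) - 33165} = \sqrt{-112 - 33165} = \sqrt{-33277} = i \sqrt{33277}$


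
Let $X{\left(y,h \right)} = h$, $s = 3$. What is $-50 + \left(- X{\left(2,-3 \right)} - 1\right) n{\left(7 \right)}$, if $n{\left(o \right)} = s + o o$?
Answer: $54$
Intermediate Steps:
$n{\left(o \right)} = 3 + o^{2}$ ($n{\left(o \right)} = 3 + o o = 3 + o^{2}$)
$-50 + \left(- X{\left(2,-3 \right)} - 1\right) n{\left(7 \right)} = -50 + \left(\left(-1\right) \left(-3\right) - 1\right) \left(3 + 7^{2}\right) = -50 + \left(3 - 1\right) \left(3 + 49\right) = -50 + 2 \cdot 52 = -50 + 104 = 54$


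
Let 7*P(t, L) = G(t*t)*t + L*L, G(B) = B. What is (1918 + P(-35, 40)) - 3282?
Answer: -50823/7 ≈ -7260.4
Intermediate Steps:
P(t, L) = L²/7 + t³/7 (P(t, L) = ((t*t)*t + L*L)/7 = (t²*t + L²)/7 = (t³ + L²)/7 = (L² + t³)/7 = L²/7 + t³/7)
(1918 + P(-35, 40)) - 3282 = (1918 + ((⅐)*40² + (⅐)*(-35)³)) - 3282 = (1918 + ((⅐)*1600 + (⅐)*(-42875))) - 3282 = (1918 + (1600/7 - 6125)) - 3282 = (1918 - 41275/7) - 3282 = -27849/7 - 3282 = -50823/7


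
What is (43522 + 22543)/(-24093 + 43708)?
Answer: 13213/3923 ≈ 3.3681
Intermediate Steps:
(43522 + 22543)/(-24093 + 43708) = 66065/19615 = 66065*(1/19615) = 13213/3923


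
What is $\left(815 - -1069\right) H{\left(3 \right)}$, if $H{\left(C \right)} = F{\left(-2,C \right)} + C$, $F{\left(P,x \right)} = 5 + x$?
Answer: $20724$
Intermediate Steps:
$H{\left(C \right)} = 5 + 2 C$ ($H{\left(C \right)} = \left(5 + C\right) + C = 5 + 2 C$)
$\left(815 - -1069\right) H{\left(3 \right)} = \left(815 - -1069\right) \left(5 + 2 \cdot 3\right) = \left(815 + 1069\right) \left(5 + 6\right) = 1884 \cdot 11 = 20724$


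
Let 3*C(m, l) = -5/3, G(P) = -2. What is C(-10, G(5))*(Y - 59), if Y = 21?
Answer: 190/9 ≈ 21.111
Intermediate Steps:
C(m, l) = -5/9 (C(m, l) = (-5/3)/3 = (-5*⅓)/3 = (⅓)*(-5/3) = -5/9)
C(-10, G(5))*(Y - 59) = -5*(21 - 59)/9 = -5/9*(-38) = 190/9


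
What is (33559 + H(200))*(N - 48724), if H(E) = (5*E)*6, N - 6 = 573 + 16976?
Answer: -1233014471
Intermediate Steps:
N = 17555 (N = 6 + (573 + 16976) = 6 + 17549 = 17555)
H(E) = 30*E
(33559 + H(200))*(N - 48724) = (33559 + 30*200)*(17555 - 48724) = (33559 + 6000)*(-31169) = 39559*(-31169) = -1233014471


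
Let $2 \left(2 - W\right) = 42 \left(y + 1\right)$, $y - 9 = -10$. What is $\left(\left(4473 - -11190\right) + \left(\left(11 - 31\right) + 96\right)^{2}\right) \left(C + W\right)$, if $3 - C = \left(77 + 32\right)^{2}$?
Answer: $-254609564$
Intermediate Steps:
$y = -1$ ($y = 9 - 10 = -1$)
$C = -11878$ ($C = 3 - \left(77 + 32\right)^{2} = 3 - 109^{2} = 3 - 11881 = -11878$)
$W = 2$ ($W = 2 - \frac{42 \left(-1 + 1\right)}{2} = 2 - \frac{42 \cdot 0}{2} = 2 - 0 = 2 + 0 = 2$)
$\left(\left(4473 - -11190\right) + \left(\left(11 - 31\right) + 96\right)^{2}\right) \left(C + W\right) = \left(\left(4473 - -11190\right) + \left(\left(11 - 31\right) + 96\right)^{2}\right) \left(-11878 + 2\right) = \left(\left(4473 + 11190\right) + \left(-20 + 96\right)^{2}\right) \left(-11876\right) = \left(15663 + 76^{2}\right) \left(-11876\right) = \left(15663 + 5776\right) \left(-11876\right) = 21439 \left(-11876\right) = -254609564$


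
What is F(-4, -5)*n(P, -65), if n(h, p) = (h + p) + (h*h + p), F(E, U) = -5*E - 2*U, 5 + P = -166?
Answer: 868200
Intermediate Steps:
P = -171 (P = -5 - 166 = -171)
n(h, p) = h + h² + 2*p (n(h, p) = (h + p) + (h² + p) = (h + p) + (p + h²) = h + h² + 2*p)
F(-4, -5)*n(P, -65) = (-5*(-4) - 2*(-5))*(-171 + (-171)² + 2*(-65)) = (20 + 10)*(-171 + 29241 - 130) = 30*28940 = 868200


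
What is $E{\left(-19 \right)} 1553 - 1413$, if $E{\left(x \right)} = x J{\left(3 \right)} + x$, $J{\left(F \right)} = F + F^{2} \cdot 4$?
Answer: $-1181693$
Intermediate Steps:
$J{\left(F \right)} = F + 4 F^{2}$
$E{\left(x \right)} = 40 x$ ($E{\left(x \right)} = x 3 \left(1 + 4 \cdot 3\right) + x = x 3 \left(1 + 12\right) + x = x 3 \cdot 13 + x = x 39 + x = 39 x + x = 40 x$)
$E{\left(-19 \right)} 1553 - 1413 = 40 \left(-19\right) 1553 - 1413 = \left(-760\right) 1553 - 1413 = -1180280 - 1413 = -1181693$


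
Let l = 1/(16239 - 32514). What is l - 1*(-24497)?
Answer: 398688674/16275 ≈ 24497.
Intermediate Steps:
l = -1/16275 (l = 1/(-16275) = -1/16275 ≈ -6.1444e-5)
l - 1*(-24497) = -1/16275 - 1*(-24497) = -1/16275 + 24497 = 398688674/16275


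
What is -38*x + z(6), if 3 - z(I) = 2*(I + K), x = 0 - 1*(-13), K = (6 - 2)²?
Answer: -535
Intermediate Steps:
K = 16 (K = 4² = 16)
x = 13 (x = 0 + 13 = 13)
z(I) = -29 - 2*I (z(I) = 3 - 2*(I + 16) = 3 - 2*(16 + I) = 3 - (32 + 2*I) = 3 + (-32 - 2*I) = -29 - 2*I)
-38*x + z(6) = -38*13 + (-29 - 2*6) = -494 + (-29 - 12) = -494 - 41 = -535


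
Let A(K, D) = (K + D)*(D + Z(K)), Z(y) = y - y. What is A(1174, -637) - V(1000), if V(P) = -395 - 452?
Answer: -341222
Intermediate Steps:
Z(y) = 0
A(K, D) = D*(D + K) (A(K, D) = (K + D)*(D + 0) = (D + K)*D = D*(D + K))
V(P) = -847
A(1174, -637) - V(1000) = -637*(-637 + 1174) - 1*(-847) = -637*537 + 847 = -342069 + 847 = -341222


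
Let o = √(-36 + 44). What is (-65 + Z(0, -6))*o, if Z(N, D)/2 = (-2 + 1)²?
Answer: -126*√2 ≈ -178.19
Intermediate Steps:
o = 2*√2 (o = √8 = 2*√2 ≈ 2.8284)
Z(N, D) = 2 (Z(N, D) = 2*(-2 + 1)² = 2*(-1)² = 2*1 = 2)
(-65 + Z(0, -6))*o = (-65 + 2)*(2*√2) = -126*√2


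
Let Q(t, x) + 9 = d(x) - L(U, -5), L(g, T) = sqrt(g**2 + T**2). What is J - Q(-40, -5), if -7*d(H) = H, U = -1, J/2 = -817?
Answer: -11380/7 + sqrt(26) ≈ -1620.6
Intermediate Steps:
J = -1634 (J = 2*(-817) = -1634)
d(H) = -H/7
L(g, T) = sqrt(T**2 + g**2)
Q(t, x) = -9 - sqrt(26) - x/7 (Q(t, x) = -9 + (-x/7 - sqrt((-5)**2 + (-1)**2)) = -9 + (-x/7 - sqrt(25 + 1)) = -9 + (-x/7 - sqrt(26)) = -9 + (-sqrt(26) - x/7) = -9 - sqrt(26) - x/7)
J - Q(-40, -5) = -1634 - (-9 - sqrt(26) - 1/7*(-5)) = -1634 - (-9 - sqrt(26) + 5/7) = -1634 - (-58/7 - sqrt(26)) = -1634 + (58/7 + sqrt(26)) = -11380/7 + sqrt(26)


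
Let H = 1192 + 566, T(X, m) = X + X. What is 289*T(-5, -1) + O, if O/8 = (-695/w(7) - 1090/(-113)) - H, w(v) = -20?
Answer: -1875668/113 ≈ -16599.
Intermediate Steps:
T(X, m) = 2*X
H = 1758
O = -1549098/113 (O = 8*((-695/(-20) - 1090/(-113)) - 1*1758) = 8*((-695*(-1/20) - 1090*(-1/113)) - 1758) = 8*((139/4 + 1090/113) - 1758) = 8*(20067/452 - 1758) = 8*(-774549/452) = -1549098/113 ≈ -13709.)
289*T(-5, -1) + O = 289*(2*(-5)) - 1549098/113 = 289*(-10) - 1549098/113 = -2890 - 1549098/113 = -1875668/113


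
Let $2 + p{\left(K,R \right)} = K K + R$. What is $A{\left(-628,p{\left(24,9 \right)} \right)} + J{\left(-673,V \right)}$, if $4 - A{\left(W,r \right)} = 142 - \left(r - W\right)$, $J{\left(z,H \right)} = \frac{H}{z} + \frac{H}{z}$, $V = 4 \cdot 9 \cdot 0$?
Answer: $1073$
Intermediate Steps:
$p{\left(K,R \right)} = -2 + R + K^{2}$ ($p{\left(K,R \right)} = -2 + \left(K K + R\right) = -2 + \left(K^{2} + R\right) = -2 + \left(R + K^{2}\right) = -2 + R + K^{2}$)
$V = 0$ ($V = 36 \cdot 0 = 0$)
$J{\left(z,H \right)} = \frac{2 H}{z}$
$A{\left(W,r \right)} = -138 + r - W$ ($A{\left(W,r \right)} = 4 - \left(142 - \left(r - W\right)\right) = 4 - \left(142 + \left(W - r\right)\right) = 4 - \left(142 + W - r\right) = -138 + r - W$)
$A{\left(-628,p{\left(24,9 \right)} \right)} + J{\left(-673,V \right)} = \left(-138 + \left(-2 + 9 + 24^{2}\right) - -628\right) + 2 \cdot 0 \frac{1}{-673} = \left(-138 + \left(-2 + 9 + 576\right) + 628\right) + 2 \cdot 0 \left(- \frac{1}{673}\right) = \left(-138 + 583 + 628\right) + 0 = 1073 + 0 = 1073$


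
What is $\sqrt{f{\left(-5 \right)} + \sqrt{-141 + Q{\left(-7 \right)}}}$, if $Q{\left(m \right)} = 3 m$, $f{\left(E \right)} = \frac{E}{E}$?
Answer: $\sqrt{1 + 9 i \sqrt{2}} \approx 2.6237 + 2.4256 i$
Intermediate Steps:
$f{\left(E \right)} = 1$
$\sqrt{f{\left(-5 \right)} + \sqrt{-141 + Q{\left(-7 \right)}}} = \sqrt{1 + \sqrt{-141 + 3 \left(-7\right)}} = \sqrt{1 + \sqrt{-141 - 21}} = \sqrt{1 + \sqrt{-162}} = \sqrt{1 + 9 i \sqrt{2}}$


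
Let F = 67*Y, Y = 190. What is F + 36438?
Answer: 49168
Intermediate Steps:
F = 12730 (F = 67*190 = 12730)
F + 36438 = 12730 + 36438 = 49168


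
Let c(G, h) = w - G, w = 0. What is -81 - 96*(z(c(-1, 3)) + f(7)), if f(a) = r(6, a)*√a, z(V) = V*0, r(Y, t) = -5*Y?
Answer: -81 + 2880*√7 ≈ 7538.8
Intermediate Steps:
c(G, h) = -G (c(G, h) = 0 - G = -G)
z(V) = 0
f(a) = -30*√a (f(a) = (-5*6)*√a = -30*√a)
-81 - 96*(z(c(-1, 3)) + f(7)) = -81 - 96*(0 - 30*√7) = -81 - (-2880)*√7 = -81 + 2880*√7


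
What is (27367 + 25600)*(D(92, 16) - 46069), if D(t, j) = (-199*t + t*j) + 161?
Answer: -3323361448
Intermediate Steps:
D(t, j) = 161 - 199*t + j*t (D(t, j) = (-199*t + j*t) + 161 = 161 - 199*t + j*t)
(27367 + 25600)*(D(92, 16) - 46069) = (27367 + 25600)*((161 - 199*92 + 16*92) - 46069) = 52967*((161 - 18308 + 1472) - 46069) = 52967*(-16675 - 46069) = 52967*(-62744) = -3323361448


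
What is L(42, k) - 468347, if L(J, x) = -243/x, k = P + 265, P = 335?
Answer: -93669481/200 ≈ -4.6835e+5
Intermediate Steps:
k = 600 (k = 335 + 265 = 600)
L(42, k) - 468347 = -243/600 - 468347 = -243*1/600 - 468347 = -81/200 - 468347 = -93669481/200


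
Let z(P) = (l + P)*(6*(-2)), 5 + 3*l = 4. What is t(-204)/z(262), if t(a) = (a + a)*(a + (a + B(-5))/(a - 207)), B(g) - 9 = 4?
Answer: -2844202/107545 ≈ -26.447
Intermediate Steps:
l = -1/3 (l = -5/3 + (1/3)*4 = -5/3 + 4/3 = -1/3 ≈ -0.33333)
B(g) = 13 (B(g) = 9 + 4 = 13)
z(P) = 4 - 12*P (z(P) = (-1/3 + P)*(6*(-2)) = (-1/3 + P)*(-12) = 4 - 12*P)
t(a) = 2*a*(a + (13 + a)/(-207 + a)) (t(a) = (a + a)*(a + (a + 13)/(a - 207)) = (2*a)*(a + (13 + a)/(-207 + a)) = 2*a*(a + (13 + a)/(-207 + a)))
t(-204)/z(262) = (2*(-204)*(13 + (-204)**2 - 206*(-204))/(-207 - 204))/(4 - 12*262) = (2*(-204)*(13 + 41616 + 42024)/(-411))/(4 - 3144) = (2*(-204)*(-1/411)*83653)/(-3140) = (11376808/137)*(-1/3140) = -2844202/107545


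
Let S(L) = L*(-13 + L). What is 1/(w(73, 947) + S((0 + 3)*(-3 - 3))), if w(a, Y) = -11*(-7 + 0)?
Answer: 1/635 ≈ 0.0015748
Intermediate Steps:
w(a, Y) = 77 (w(a, Y) = -11*(-7) = 77)
1/(w(73, 947) + S((0 + 3)*(-3 - 3))) = 1/(77 + ((0 + 3)*(-3 - 3))*(-13 + (0 + 3)*(-3 - 3))) = 1/(77 + (3*(-6))*(-13 + 3*(-6))) = 1/(77 - 18*(-13 - 18)) = 1/(77 - 18*(-31)) = 1/(77 + 558) = 1/635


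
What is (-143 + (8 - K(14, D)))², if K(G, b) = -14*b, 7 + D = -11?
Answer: 149769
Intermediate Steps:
D = -18 (D = -7 - 11 = -18)
(-143 + (8 - K(14, D)))² = (-143 + (8 - (-14)*(-18)))² = (-143 + (8 - 1*252))² = (-143 + (8 - 252))² = (-143 - 244)² = (-387)² = 149769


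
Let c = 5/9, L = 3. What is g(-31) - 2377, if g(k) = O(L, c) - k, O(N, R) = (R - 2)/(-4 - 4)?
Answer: -168899/72 ≈ -2345.8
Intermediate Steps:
c = 5/9 (c = 5*(1/9) = 5/9 ≈ 0.55556)
O(N, R) = 1/4 - R/8 (O(N, R) = (-2 + R)/(-8) = (-2 + R)*(-1/8) = 1/4 - R/8)
g(k) = 13/72 - k (g(k) = (1/4 - 1/8*5/9) - k = (1/4 - 5/72) - k = 13/72 - k)
g(-31) - 2377 = (13/72 - 1*(-31)) - 2377 = (13/72 + 31) - 2377 = 2245/72 - 2377 = -168899/72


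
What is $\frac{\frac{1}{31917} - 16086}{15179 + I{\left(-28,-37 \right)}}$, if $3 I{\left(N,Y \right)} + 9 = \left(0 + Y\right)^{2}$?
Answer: $- \frac{513416861}{498937183} \approx -1.029$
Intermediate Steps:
$I{\left(N,Y \right)} = -3 + \frac{Y^{2}}{3}$ ($I{\left(N,Y \right)} = -3 + \frac{\left(0 + Y\right)^{2}}{3} = -3 + \frac{Y^{2}}{3}$)
$\frac{\frac{1}{31917} - 16086}{15179 + I{\left(-28,-37 \right)}} = \frac{\frac{1}{31917} - 16086}{15179 - \left(3 - \frac{\left(-37\right)^{2}}{3}\right)} = \frac{\frac{1}{31917} - 16086}{15179 + \left(-3 + \frac{1}{3} \cdot 1369\right)} = - \frac{513416861}{31917 \left(15179 + \left(-3 + \frac{1369}{3}\right)\right)} = - \frac{513416861}{31917 \left(15179 + \frac{1360}{3}\right)} = - \frac{513416861}{31917 \cdot \frac{46897}{3}} = \left(- \frac{513416861}{31917}\right) \frac{3}{46897} = - \frac{513416861}{498937183}$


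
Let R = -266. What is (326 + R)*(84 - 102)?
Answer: -1080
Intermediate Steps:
(326 + R)*(84 - 102) = (326 - 266)*(84 - 102) = 60*(-18) = -1080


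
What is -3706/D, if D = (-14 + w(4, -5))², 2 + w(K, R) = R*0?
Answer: -1853/128 ≈ -14.477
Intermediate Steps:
w(K, R) = -2 (w(K, R) = -2 + R*0 = -2 + 0 = -2)
D = 256 (D = (-14 - 2)² = (-16)² = 256)
-3706/D = -3706/256 = -3706*1/256 = -1853/128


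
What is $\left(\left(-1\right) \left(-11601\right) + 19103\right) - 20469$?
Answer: $10235$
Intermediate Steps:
$\left(\left(-1\right) \left(-11601\right) + 19103\right) - 20469 = \left(11601 + 19103\right) - 20469 = 30704 - 20469 = 10235$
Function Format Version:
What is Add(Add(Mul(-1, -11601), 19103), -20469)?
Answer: 10235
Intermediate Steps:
Add(Add(Mul(-1, -11601), 19103), -20469) = Add(Add(11601, 19103), -20469) = Add(30704, -20469) = 10235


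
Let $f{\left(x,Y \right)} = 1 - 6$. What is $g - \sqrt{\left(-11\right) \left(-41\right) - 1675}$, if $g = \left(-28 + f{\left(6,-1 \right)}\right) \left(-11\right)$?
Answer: $363 - 6 i \sqrt{34} \approx 363.0 - 34.986 i$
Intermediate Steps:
$f{\left(x,Y \right)} = -5$ ($f{\left(x,Y \right)} = 1 - 6 = -5$)
$g = 363$ ($g = \left(-28 - 5\right) \left(-11\right) = \left(-33\right) \left(-11\right) = 363$)
$g - \sqrt{\left(-11\right) \left(-41\right) - 1675} = 363 - \sqrt{\left(-11\right) \left(-41\right) - 1675} = 363 - \sqrt{451 - 1675} = 363 - \sqrt{-1224} = 363 - 6 i \sqrt{34}$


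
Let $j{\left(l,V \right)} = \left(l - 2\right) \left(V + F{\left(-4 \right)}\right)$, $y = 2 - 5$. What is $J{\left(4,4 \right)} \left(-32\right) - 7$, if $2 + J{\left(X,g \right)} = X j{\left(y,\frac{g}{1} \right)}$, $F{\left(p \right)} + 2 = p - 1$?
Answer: $-1863$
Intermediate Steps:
$F{\left(p \right)} = -3 + p$ ($F{\left(p \right)} = -2 + \left(p - 1\right) = -2 + \left(-1 + p\right) = -3 + p$)
$y = -3$
$j{\left(l,V \right)} = \left(-7 + V\right) \left(-2 + l\right)$ ($j{\left(l,V \right)} = \left(l - 2\right) \left(V - 7\right) = \left(-2 + l\right) \left(V - 7\right) = \left(-2 + l\right) \left(-7 + V\right) = \left(-7 + V\right) \left(-2 + l\right)$)
$J{\left(X,g \right)} = -2 + X \left(35 - 5 g\right)$ ($J{\left(X,g \right)} = -2 + X \left(14 - -21 - 2 \frac{g}{1} + \frac{g}{1} \left(-3\right)\right) = -2 + X \left(14 + 21 - 2 g 1 + g 1 \left(-3\right)\right) = -2 + X \left(14 + 21 - 2 g + g \left(-3\right)\right) = -2 + X \left(14 + 21 - 2 g - 3 g\right) = -2 + X \left(35 - 5 g\right)$)
$J{\left(4,4 \right)} \left(-32\right) - 7 = \left(-2 + 5 \cdot 4 \left(7 - 4\right)\right) \left(-32\right) - 7 = \left(-2 + 5 \cdot 4 \cdot 3\right) \left(-32\right) - 7 = \left(-2 + 60\right) \left(-32\right) - 7 = 58 \left(-32\right) - 7 = -1856 - 7 = -1863$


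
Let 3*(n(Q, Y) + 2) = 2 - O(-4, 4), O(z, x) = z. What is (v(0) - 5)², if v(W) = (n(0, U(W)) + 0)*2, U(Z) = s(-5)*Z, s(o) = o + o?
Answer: 25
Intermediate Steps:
s(o) = 2*o
U(Z) = -10*Z (U(Z) = (2*(-5))*Z = -10*Z)
n(Q, Y) = 0 (n(Q, Y) = -2 + (2 - 1*(-4))/3 = -2 + (2 + 4)/3 = -2 + (⅓)*6 = -2 + 2 = 0)
v(W) = 0 (v(W) = (0 + 0)*2 = 0*2 = 0)
(v(0) - 5)² = (0 - 5)² = (-5)² = 25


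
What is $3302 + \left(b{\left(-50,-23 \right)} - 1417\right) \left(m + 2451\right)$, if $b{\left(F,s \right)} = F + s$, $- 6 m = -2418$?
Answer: $-4249158$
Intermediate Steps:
$m = 403$ ($m = \left(- \frac{1}{6}\right) \left(-2418\right) = 403$)
$3302 + \left(b{\left(-50,-23 \right)} - 1417\right) \left(m + 2451\right) = 3302 + \left(\left(-50 - 23\right) - 1417\right) \left(403 + 2451\right) = 3302 + \left(-73 - 1417\right) 2854 = 3302 - 4252460 = -4249158$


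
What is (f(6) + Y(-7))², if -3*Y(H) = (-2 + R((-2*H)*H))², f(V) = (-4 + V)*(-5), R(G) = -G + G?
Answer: 1156/9 ≈ 128.44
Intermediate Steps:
R(G) = 0
f(V) = 20 - 5*V
Y(H) = -4/3 (Y(H) = -(-2 + 0)²/3 = -⅓*(-2)² = -⅓*4 = -4/3)
(f(6) + Y(-7))² = ((20 - 5*6) - 4/3)² = ((20 - 30) - 4/3)² = (-10 - 4/3)² = (-34/3)² = 1156/9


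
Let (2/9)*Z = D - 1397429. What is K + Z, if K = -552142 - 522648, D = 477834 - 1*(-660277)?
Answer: -2241721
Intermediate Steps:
D = 1138111 (D = 477834 + 660277 = 1138111)
K = -1074790
Z = -1166931 (Z = 9*(1138111 - 1397429)/2 = (9/2)*(-259318) = -1166931)
K + Z = -1074790 - 1166931 = -2241721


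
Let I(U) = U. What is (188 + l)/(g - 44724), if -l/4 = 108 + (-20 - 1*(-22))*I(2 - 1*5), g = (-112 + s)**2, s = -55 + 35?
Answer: 11/1365 ≈ 0.0080586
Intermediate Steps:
s = -20
g = 17424 (g = (-112 - 20)**2 = (-132)**2 = 17424)
l = -408 (l = -4*(108 + (-20 - 1*(-22))*(2 - 1*5)) = -4*(108 + (-20 + 22)*(2 - 5)) = -4*(108 + 2*(-3)) = -4*(108 - 6) = -4*102 = -408)
(188 + l)/(g - 44724) = (188 - 408)/(17424 - 44724) = -220/(-27300) = -220*(-1/27300) = 11/1365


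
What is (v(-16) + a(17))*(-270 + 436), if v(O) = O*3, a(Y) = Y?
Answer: -5146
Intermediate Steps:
v(O) = 3*O
(v(-16) + a(17))*(-270 + 436) = (3*(-16) + 17)*(-270 + 436) = (-48 + 17)*166 = -31*166 = -5146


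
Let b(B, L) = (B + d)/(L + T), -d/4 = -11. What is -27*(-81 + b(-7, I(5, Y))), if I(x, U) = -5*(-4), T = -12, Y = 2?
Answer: 16497/8 ≈ 2062.1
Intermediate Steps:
d = 44 (d = -4*(-11) = 44)
I(x, U) = 20
b(B, L) = (44 + B)/(-12 + L) (b(B, L) = (B + 44)/(L - 12) = (44 + B)/(-12 + L))
-27*(-81 + b(-7, I(5, Y))) = -27*(-81 + (44 - 7)/(-12 + 20)) = -27*(-81 + 37/8) = -27*(-611/8) = 16497/8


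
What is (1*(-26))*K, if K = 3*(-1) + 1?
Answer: 52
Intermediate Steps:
K = -2 (K = -3 + 1 = -2)
(1*(-26))*K = (1*(-26))*(-2) = -26*(-2) = 52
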